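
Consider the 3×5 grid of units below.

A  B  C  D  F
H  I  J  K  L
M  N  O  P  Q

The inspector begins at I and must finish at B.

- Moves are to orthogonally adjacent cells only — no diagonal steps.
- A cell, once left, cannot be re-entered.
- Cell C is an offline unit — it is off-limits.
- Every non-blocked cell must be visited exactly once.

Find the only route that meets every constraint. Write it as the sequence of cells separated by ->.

Need to visit all 14 open cells exactly once, starting at I and ending at B.
Cell Q has only two open neighbours (L and P), so the path must pass straight through it: one of those is the cell it's entered from and the other is where it exits.
Route from I: 2× right (reaching K), up to D, right to F, 2× down (reaching Q), 4× left (reaching M), 2× up (reaching A), right to B — 13 moves in all.
Check: all 14 open cells covered.

I -> J -> K -> D -> F -> L -> Q -> P -> O -> N -> M -> H -> A -> B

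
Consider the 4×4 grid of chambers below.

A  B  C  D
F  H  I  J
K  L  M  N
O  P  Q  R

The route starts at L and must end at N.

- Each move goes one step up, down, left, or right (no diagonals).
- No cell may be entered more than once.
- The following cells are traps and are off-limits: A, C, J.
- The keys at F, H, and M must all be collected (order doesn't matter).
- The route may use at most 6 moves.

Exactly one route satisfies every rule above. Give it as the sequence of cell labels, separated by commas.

L, K, F, H, I, M, N

Any route must reach F, H, and M and still end at N within 6 moves, so the order of the required stops is forced.
Route from L: left 1 to K, up 1 to F, right 2 to I, down 1 to M, right 1 to N — 6 moves in all.
Check: all required cells visited; 6 ≤ 6 moves.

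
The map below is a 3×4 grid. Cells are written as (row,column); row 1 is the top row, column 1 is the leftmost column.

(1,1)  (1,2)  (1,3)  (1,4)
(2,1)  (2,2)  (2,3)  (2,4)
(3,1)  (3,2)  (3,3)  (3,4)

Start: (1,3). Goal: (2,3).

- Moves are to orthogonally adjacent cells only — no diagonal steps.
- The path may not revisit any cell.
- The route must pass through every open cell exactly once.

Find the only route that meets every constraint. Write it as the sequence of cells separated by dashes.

Need to visit all 12 open cells exactly once, starting at (1,3) and ending at (2,3).
Route from (1,3): right 1 to (1,4), down 2 to (3,4), left 3 to (3,1), up 2 to (1,1), right 1 to (1,2), down 1 to (2,2), right 1 to (2,3) — 11 moves in all.
Check: all 12 open cells covered.

(1,3) - (1,4) - (2,4) - (3,4) - (3,3) - (3,2) - (3,1) - (2,1) - (1,1) - (1,2) - (2,2) - (2,3)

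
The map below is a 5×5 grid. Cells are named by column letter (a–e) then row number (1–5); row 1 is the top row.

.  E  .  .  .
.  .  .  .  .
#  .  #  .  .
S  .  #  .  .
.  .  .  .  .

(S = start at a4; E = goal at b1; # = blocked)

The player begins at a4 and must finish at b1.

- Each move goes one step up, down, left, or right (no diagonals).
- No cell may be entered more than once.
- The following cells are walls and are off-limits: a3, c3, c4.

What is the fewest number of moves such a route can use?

4

The Manhattan distance from a4 to b1 is |4−1| + |1−2| = 4, so at least 4 moves are needed.
A route of 4 moves achieves this: a4 → b4 → b3 → b2 → b1.
Since 4 matches the lower bound, it is optimal.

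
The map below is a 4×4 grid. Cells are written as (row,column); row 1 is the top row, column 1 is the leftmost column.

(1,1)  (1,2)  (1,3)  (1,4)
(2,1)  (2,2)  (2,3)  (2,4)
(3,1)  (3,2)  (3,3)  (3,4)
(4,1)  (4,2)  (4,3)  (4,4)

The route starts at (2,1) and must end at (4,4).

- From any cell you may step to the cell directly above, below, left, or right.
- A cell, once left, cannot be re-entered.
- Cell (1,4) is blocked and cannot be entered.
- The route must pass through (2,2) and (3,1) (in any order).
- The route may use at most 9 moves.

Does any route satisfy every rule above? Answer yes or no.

One route that works: (2,1) → (3,1) → (3,2) → (2,2) → (2,3) → (3,3) → (4,3) → (4,4).

yes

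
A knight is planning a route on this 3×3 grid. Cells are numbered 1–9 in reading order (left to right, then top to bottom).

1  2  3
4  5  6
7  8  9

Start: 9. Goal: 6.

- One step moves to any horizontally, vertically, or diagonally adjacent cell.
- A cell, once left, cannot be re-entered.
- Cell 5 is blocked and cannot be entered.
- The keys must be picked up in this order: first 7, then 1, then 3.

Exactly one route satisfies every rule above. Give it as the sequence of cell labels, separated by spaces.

9 8 7 4 1 2 3 6

The waypoints must appear in the order 7, 1, 3, with no cell reused.
Route from 9: left 2 to 7, up 2 to 1, right 2 to 3, down 1 to 6 — 7 moves in all.
Check: order respected (7 at step 2, 1 at step 4, 3 at step 6).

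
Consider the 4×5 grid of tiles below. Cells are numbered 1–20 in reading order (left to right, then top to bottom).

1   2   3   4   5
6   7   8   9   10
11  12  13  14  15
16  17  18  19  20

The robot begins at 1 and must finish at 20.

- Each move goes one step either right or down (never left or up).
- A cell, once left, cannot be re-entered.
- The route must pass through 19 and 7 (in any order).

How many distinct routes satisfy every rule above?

A right/down-only route from 1 to 20 makes exactly 3 down-moves and 4 right-moves in some order.
With no other constraints that would be C(7,3) = 35 routes.
A monotone route can only reach the required cells in the order 7, 19, so split there and multiply the segment counts: 1→7: 2; 7→19: 6; 19→20: 1; product = 12.
That gives 12 routes.

12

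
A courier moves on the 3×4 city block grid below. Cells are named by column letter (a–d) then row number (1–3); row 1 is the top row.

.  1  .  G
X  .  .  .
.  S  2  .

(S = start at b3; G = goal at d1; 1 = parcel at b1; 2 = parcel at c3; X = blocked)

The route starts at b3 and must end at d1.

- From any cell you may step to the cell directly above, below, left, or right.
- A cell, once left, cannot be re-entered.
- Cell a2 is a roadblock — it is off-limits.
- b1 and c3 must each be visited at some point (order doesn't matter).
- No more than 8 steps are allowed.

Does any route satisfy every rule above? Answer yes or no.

yes

One route that works: b3 → c3 → c2 → b2 → b1 → c1 → d1.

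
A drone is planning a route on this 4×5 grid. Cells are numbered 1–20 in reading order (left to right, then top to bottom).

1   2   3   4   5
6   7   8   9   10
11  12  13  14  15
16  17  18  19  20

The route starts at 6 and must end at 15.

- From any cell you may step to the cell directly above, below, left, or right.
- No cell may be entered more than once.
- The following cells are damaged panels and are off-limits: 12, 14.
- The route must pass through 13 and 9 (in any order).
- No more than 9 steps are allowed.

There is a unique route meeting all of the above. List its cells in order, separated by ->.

6 -> 11 -> 16 -> 17 -> 18 -> 13 -> 8 -> 9 -> 10 -> 15

Any route must reach 13 and 9 and still end at 15 within 9 moves, so the order of the required stops is forced.
Route from 6: 2× down (reaching 16), 2× right (reaching 18), 2× up (reaching 8), 2× right (reaching 10), down to 15 — 9 moves in all.
Check: all required cells visited; 9 ≤ 9 moves.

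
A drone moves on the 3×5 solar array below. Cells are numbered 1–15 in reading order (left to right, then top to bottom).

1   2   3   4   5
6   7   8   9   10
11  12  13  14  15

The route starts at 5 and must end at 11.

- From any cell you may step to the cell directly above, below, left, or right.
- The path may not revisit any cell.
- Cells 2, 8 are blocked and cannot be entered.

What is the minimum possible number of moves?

The Manhattan distance from 5 to 11 is |1−3| + |5−1| = 6, so at least 6 moves are needed.
A route of 6 moves achieves this: 5 → 10 → 15 → 14 → 13 → 12 → 11.
Since 6 matches the lower bound, it is optimal.

6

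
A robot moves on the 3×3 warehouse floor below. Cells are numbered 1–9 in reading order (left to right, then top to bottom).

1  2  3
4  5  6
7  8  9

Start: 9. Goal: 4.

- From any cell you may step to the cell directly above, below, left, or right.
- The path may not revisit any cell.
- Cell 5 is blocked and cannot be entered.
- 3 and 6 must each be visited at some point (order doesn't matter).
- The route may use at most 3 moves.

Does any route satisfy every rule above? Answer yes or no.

Even ignoring the no-revisit rule, getting from 9 to 4, taking the cheapest ordering 9 → 6 → 3 → 4 needs at least 1 + 1 + 3 = 5 moves (Manhattan distance per leg), which exceeds the 3-move limit.

no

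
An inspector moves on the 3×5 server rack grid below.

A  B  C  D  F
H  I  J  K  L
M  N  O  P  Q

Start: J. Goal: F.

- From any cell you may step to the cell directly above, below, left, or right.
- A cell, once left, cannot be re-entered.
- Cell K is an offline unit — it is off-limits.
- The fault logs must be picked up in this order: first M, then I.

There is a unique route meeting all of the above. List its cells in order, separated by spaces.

The waypoints must appear in the order M, I, with no cell reused.
Route from J: down to O, 2× left (reaching M), up to H, right to I, up to B, 3× right (reaching F) — 9 moves in all.
Check: order respected (M at step 3, I at step 5).

J O N M H I B C D F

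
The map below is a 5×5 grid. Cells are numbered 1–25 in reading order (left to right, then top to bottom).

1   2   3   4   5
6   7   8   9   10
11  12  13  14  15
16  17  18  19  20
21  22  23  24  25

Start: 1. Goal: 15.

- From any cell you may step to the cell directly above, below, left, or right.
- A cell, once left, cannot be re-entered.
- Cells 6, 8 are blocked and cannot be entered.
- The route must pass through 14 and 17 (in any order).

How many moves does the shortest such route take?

8

Any route passes through 14 and 17 in some order between 1 and 15. Summing Manhattan distances along each leg and taking the cheapest ordering (1 → 17 → 14 → 15) gives a lower bound of 4 + 3 + 1 = 8 moves.
A route of 8 moves achieves this: 1 → 2 → 7 → 12 → 17 → 18 → 13 → 14 → 15.
Since 8 matches the lower bound, it is optimal.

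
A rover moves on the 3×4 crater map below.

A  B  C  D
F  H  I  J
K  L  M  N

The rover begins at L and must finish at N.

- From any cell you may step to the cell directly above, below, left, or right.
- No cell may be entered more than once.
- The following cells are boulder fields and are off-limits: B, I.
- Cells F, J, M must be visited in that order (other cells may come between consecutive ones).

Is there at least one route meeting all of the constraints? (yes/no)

Every way from F onward to N runs back through L, which the route has already used — so it cannot be completed without a revisit.

no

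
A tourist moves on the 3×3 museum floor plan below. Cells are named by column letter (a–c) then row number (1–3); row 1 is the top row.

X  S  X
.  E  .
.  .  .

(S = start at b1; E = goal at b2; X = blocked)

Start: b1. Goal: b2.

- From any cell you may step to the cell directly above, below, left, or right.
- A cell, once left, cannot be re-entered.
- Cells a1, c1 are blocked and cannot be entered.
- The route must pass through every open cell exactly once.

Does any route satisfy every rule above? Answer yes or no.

Colour the cells like a checkerboard: each orthogonal step flips colour, so a Hamiltonian route alternates colours. Here there are 3 cells of one colour and 4 of the other, with start on the opposite colour to the goal — the counts and endpoints can't be arranged into an alternating sequence of length 7, so no Hamiltonian route exists.

no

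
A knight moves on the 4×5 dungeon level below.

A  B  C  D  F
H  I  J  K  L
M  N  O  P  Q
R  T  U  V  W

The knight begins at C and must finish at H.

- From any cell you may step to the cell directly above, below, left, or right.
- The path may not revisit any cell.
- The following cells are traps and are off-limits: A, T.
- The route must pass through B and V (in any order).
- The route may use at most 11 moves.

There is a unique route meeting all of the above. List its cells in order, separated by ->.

C -> B -> I -> J -> K -> P -> V -> U -> O -> N -> M -> H

Any route must reach B and V and still end at H within 11 moves, so the order of the required stops is forced.
Route from C: left 1 to B, down 1 to I, right 2 to K, down 2 to V, left 1 to U, up 1 to O, left 2 to M, up 1 to H — 11 moves in all.
Check: all required cells visited; 11 ≤ 11 moves.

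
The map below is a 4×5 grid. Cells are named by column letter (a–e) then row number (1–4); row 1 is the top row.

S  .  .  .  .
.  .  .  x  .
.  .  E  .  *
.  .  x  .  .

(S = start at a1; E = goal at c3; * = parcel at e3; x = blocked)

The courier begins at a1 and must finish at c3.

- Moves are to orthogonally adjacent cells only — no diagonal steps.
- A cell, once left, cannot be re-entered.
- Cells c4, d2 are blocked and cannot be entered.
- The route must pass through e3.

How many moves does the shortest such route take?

8

Any route passes through e3 somewhere between a1 and c3. Summing Manhattan distances along the two legs (a1 → e3 → c3) gives a lower bound of 6 + 2 = 8 moves.
A route of 8 moves achieves this: a1 → b1 → c1 → d1 → e1 → e2 → e3 → d3 → c3.
Since 8 matches the lower bound, it is optimal.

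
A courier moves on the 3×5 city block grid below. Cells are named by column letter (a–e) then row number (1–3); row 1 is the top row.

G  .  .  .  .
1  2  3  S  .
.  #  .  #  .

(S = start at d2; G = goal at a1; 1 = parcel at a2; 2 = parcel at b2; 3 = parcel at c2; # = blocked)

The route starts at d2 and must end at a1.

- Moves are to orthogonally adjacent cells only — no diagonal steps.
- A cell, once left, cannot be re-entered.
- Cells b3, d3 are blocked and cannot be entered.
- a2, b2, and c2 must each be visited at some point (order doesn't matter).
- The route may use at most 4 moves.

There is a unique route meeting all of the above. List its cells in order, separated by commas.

d2, c2, b2, a2, a1

Any route must reach a2, b2, and c2 and still end at a1 within 4 moves, so the order of the required stops is forced.
Route from d2: 3× left (reaching a2), up to a1 — 4 moves in all.
Check: all required cells visited; 4 ≤ 4 moves.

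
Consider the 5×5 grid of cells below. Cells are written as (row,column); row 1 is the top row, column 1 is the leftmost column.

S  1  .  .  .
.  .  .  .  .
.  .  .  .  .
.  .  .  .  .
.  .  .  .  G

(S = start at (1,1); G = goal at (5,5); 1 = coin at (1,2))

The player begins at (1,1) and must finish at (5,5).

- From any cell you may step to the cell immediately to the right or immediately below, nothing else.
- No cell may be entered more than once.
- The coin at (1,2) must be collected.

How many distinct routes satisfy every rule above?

35

A right/down-only route from (1,1) to (5,5) makes exactly 4 down-moves and 4 right-moves in some order.
With no other constraints that would be C(8,4) = 70 routes.
Split at (1,2) and multiply the segment counts: (1,1)→(1,2): 1; (1,2)→(5,5): 35; product = 35.
That gives 35 routes.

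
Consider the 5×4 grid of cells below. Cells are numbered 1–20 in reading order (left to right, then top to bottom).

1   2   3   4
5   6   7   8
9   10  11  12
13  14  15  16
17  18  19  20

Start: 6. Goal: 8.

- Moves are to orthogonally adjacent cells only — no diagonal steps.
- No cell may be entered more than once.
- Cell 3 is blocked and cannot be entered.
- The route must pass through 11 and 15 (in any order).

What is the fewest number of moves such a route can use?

6

Any route passes through 11 and 15 in some order between 6 and 8. Summing Manhattan distances along each leg and taking the cheapest ordering (6 → 11 → 15 → 8) gives a lower bound of 2 + 1 + 3 = 6 moves.
A route of 6 moves achieves this: 6 → 10 → 14 → 15 → 11 → 7 → 8.
Since 6 matches the lower bound, it is optimal.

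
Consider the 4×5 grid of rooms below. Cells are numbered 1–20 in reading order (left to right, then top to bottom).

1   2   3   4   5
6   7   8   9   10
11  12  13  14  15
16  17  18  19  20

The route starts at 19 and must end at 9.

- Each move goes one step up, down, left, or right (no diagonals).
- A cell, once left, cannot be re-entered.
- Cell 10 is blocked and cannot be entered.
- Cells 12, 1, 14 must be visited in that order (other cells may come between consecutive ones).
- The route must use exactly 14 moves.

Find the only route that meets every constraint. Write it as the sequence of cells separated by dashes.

19 - 18 - 17 - 16 - 11 - 12 - 7 - 6 - 1 - 2 - 3 - 8 - 13 - 14 - 9

The waypoints must appear in the order 12, 1, 14, with no cell reused.
Route from 19: left 3 to 16, up 1 to 11, right 1 to 12, up 1 to 7, left 1 to 6, up 1 to 1, right 2 to 3, down 2 to 13, right 1 to 14, up 1 to 9 — 14 moves in all.
Check: order respected (12 at step 5, 1 at step 8, 14 at step 13); 14 moves as required.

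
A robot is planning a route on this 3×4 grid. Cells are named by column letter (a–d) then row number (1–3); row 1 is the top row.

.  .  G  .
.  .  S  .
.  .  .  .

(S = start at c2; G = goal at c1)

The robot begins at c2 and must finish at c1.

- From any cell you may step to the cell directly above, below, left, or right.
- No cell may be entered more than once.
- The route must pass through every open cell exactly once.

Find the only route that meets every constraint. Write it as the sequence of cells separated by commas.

c2, b2, b1, a1, a2, a3, b3, c3, d3, d2, d1, c1

Need to visit all 12 open cells exactly once, starting at c2 and ending at c1.
Cell a3 has only two open neighbours (a2 and b3), so the path must pass straight through it: one of those is the cell it's entered from and the other is where it exits.
Route from c2: left 1 to b2, up 1 to b1, left 1 to a1, down 2 to a3, right 3 to d3, up 2 to d1, left 1 to c1 — 11 moves in all.
Check: all 12 open cells covered.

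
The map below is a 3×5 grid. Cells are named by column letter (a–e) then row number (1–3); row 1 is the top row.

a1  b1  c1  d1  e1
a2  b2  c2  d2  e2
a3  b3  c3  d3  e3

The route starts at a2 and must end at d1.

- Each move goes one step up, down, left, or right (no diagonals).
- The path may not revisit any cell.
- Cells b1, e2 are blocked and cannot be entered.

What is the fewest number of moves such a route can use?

The Manhattan distance from a2 to d1 is |2−1| + |1−4| = 4, so at least 4 moves are needed.
A route of 4 moves achieves this: a2 → b2 → c2 → c1 → d1.
Since 4 matches the lower bound, it is optimal.

4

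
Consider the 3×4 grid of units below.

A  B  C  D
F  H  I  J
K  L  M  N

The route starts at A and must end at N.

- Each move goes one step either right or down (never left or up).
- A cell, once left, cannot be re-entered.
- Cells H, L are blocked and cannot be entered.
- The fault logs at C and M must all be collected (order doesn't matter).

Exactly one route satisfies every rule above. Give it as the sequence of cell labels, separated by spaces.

Moves only go right or down, so the column and row indices never decrease.
Route from A: 2× right (reaching C), 2× down (reaching M), right to N — 5 moves in all.
Check: all required cells visited.

A B C I M N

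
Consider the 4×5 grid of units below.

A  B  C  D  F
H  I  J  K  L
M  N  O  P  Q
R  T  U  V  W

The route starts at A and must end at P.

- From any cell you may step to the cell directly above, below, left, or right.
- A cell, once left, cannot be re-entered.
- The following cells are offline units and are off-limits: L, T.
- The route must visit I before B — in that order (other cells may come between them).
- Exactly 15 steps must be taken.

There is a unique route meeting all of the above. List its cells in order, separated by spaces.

The waypoints must appear in the order I, B, with no cell reused.
Route from A: 2× down (reaching M), right to N, 2× up (reaching B), 2× right (reaching D), down to K, left to J, 2× down (reaching U), 2× right (reaching W), up to Q, left to P — 15 moves in all.
Check: order respected (I at step 4, B at step 5); 15 moves as required.

A H M N I B C D K J O U V W Q P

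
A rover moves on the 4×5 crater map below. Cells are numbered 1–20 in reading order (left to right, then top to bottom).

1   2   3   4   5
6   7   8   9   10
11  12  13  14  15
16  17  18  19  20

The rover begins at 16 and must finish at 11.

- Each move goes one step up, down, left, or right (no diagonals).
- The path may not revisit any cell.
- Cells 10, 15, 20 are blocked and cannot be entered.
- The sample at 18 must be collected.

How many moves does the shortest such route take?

Any route passes through 18 somewhere between 16 and 11. Summing Manhattan distances along the two legs (16 → 18 → 11) gives a lower bound of 2 + 3 = 5 moves.
A route of 5 moves achieves this: 16 → 17 → 18 → 13 → 12 → 11.
Since 5 matches the lower bound, it is optimal.

5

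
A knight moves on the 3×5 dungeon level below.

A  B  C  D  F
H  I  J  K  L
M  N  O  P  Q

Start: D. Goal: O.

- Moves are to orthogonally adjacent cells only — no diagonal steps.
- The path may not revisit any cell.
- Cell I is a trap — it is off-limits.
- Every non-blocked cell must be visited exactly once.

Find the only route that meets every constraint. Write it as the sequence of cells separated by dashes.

Need to visit all 14 open cells exactly once, starting at D and ending at O.
Cell A has only two open neighbours (H and B), so the path must pass straight through it: one of those is the cell it's entered from and the other is where it exits.
Route from D: right to F, 2× down (reaching Q), left to P, up to K, left to J, up to C, 2× left (reaching A), 2× down (reaching M), 2× right (reaching O) — 13 moves in all.
Check: all 14 open cells covered.

D - F - L - Q - P - K - J - C - B - A - H - M - N - O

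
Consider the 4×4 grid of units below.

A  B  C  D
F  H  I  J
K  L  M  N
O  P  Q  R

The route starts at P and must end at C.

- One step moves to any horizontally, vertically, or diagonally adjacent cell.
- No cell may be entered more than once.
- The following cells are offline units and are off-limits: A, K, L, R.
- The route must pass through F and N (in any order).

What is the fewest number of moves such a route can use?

Any route passes through F and N in some order between P and C. Summing Chebyshev distances along each leg and taking the cheapest ordering (P → F → N → C) gives a lower bound of 2 + 3 + 2 = 7 moves.
A route of 7 moves achieves this: P → M → N → I → B → F → H → C.
Since 7 matches the lower bound, it is optimal.

7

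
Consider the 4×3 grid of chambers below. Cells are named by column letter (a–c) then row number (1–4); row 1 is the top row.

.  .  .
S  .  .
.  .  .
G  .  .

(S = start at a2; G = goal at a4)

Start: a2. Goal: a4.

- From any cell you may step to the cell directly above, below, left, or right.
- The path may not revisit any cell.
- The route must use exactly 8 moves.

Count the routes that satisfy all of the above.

Need simple routes of exactly 8 moves from a2 to a4 (Manhattan distance 2, so 3 moves are spent on a detour and 3 undoing it).
Branch systematically from the start, pruning whenever the remaining move budget drops below the Manhattan distance to a4 or differs from it in parity. Grouping the completions by first move — via a1: 9; via a3: 1; via b2: 4 — and summing: 9 + 1 + 4 = 14.
That gives 14 routes.

14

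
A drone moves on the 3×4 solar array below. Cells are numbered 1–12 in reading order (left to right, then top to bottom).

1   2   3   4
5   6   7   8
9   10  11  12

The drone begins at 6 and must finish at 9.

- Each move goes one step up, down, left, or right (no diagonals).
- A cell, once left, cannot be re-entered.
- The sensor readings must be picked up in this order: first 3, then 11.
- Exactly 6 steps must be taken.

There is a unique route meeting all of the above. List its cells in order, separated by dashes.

The waypoints must appear in the order 3, 11, with no cell reused.
Route from 6: up to 2, right to 3, 2× down (reaching 11), 2× left (reaching 9) — 6 moves in all.
Check: order respected (3 at step 2, 11 at step 4); 6 moves as required.

6 - 2 - 3 - 7 - 11 - 10 - 9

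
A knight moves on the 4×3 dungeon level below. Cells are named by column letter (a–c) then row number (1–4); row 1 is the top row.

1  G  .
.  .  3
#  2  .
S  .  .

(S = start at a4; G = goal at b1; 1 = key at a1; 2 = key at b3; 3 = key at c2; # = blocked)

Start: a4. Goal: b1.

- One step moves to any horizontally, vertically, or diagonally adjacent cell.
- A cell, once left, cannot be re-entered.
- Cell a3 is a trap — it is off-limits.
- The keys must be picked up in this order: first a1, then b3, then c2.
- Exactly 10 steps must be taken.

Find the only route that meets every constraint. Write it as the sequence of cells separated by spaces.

a4 b4 c4 c3 b2 a1 a2 b3 c2 c1 b1

The waypoints must appear in the order a1, b3, c2, with no cell reused.
Route from a4: 2× right (reaching c4), up to c3, 2× up-left (reaching a1), down to a2, down-right to b3, up-right to c2, up to c1, left to b1 — 10 moves in all.
Check: order respected (1 at step 5, 2 at step 7, 3 at step 8); 10 moves as required.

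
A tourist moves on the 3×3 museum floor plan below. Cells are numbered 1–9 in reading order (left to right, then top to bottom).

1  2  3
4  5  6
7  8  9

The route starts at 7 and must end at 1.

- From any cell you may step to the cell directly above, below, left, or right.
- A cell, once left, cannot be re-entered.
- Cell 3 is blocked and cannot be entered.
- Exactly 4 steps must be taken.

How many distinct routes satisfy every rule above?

Need simple routes of exactly 4 moves from 7 to 1 (Manhattan distance 2, so 1 moves are spent on a detour and 1 undoing it).
Enumerating: 7 4 5 2 1 | 7 8 5 2 1 | 7 8 5 4 1.
That gives 3 routes.

3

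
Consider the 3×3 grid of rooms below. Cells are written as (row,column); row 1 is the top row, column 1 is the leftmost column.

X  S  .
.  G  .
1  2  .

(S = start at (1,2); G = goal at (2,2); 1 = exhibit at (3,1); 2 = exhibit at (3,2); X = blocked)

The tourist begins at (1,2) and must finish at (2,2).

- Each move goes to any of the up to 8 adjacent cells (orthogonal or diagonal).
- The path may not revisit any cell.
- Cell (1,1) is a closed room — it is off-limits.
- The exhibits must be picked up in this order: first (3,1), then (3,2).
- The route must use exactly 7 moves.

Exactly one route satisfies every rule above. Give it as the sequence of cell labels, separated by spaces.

The waypoints must appear in the order (3,1), (3,2), with no cell reused.
Route from (1,2): down-left 1 to (2,1), down 1 to (3,1), right 2 to (3,3), up 2 to (1,3), down-left 1 to (2,2) — 7 moves in all.
Check: order respected (1 at step 2, 2 at step 3); 7 moves as required.

(1,2) (2,1) (3,1) (3,2) (3,3) (2,3) (1,3) (2,2)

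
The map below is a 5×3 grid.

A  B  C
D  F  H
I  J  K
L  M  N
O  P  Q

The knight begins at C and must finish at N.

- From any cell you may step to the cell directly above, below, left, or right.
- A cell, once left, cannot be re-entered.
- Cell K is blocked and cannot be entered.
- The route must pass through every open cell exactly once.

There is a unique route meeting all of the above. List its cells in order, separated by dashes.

C - H - F - B - A - D - I - J - M - L - O - P - Q - N

Need to visit all 14 open cells exactly once, starting at C and ending at N.
Cell Q has only two open neighbours (N and P), so the path must pass straight through it: one of those is the cell it's entered from and the other is where it exits.
Route from C: down 1 to H, left 1 to F, up 1 to B, left 1 to A, down 2 to I, right 1 to J, down 1 to M, left 1 to L, down 1 to O, right 2 to Q, up 1 to N — 13 moves in all.
Check: all 14 open cells covered.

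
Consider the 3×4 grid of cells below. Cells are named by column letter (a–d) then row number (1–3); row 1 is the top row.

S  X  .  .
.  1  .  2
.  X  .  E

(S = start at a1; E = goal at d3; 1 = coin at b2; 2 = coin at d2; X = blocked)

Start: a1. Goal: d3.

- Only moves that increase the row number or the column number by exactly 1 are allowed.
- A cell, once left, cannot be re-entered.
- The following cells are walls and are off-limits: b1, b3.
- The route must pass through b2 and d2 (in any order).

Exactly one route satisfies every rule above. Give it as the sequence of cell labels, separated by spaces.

Moves only go right or down, so the column and row indices never decrease.
Route from a1: down 1 to a2, right 3 to d2, down 1 to d3 — 5 moves in all.
Check: all required cells visited.

a1 a2 b2 c2 d2 d3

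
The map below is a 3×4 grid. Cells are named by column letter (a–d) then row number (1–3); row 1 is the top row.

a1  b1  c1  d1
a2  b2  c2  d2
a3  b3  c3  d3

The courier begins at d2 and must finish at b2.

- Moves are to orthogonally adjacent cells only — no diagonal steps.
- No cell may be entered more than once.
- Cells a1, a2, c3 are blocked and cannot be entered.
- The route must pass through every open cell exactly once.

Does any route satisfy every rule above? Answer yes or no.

Cell a3 has only one open neighbour but is neither the start nor the goal, so a Hamiltonian route would have to both enter and leave it through the same neighbour — impossible without revisiting.

no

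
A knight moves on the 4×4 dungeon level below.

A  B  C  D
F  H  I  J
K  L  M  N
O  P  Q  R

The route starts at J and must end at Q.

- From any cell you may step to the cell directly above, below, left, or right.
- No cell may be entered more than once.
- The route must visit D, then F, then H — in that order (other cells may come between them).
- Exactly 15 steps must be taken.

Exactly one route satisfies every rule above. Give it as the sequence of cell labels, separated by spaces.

J D C B A F K O P L H I M N R Q

The waypoints must appear in the order D, F, H, with no cell reused.
Route from J: up to D, 3× left (reaching A), 3× down (reaching O), right to P, 2× up (reaching H), right to I, down to M, right to N, down to R, left to Q — 15 moves in all.
Check: order respected (D at step 1, F at step 5, H at step 10); 15 moves as required.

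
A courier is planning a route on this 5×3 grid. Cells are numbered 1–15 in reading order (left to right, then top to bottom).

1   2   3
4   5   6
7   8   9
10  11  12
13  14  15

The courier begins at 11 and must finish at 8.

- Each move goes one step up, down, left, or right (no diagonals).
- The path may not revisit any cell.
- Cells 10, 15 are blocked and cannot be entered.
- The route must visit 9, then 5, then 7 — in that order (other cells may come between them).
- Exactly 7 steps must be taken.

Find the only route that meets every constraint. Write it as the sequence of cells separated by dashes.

The waypoints must appear in the order 9, 5, 7, with no cell reused.
Route from 11: right to 12, 2× up (reaching 6), 2× left (reaching 4), down to 7, right to 8 — 7 moves in all.
Check: order respected (9 at step 2, 5 at step 4, 7 at step 6); 7 moves as required.

11 - 12 - 9 - 6 - 5 - 4 - 7 - 8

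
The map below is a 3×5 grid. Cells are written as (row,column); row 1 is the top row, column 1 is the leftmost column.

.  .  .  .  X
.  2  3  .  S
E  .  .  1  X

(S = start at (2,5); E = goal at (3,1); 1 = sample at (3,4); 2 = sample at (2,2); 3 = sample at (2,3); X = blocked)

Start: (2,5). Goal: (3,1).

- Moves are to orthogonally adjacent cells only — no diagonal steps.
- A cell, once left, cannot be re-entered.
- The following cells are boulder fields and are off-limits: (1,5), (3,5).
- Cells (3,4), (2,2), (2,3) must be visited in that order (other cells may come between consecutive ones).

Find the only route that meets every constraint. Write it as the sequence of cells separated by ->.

(2,5) -> (2,4) -> (3,4) -> (3,3) -> (3,2) -> (2,2) -> (2,3) -> (1,3) -> (1,2) -> (1,1) -> (2,1) -> (3,1)

The waypoints must appear in the order (3,4), (2,2), (2,3), with no cell reused.
Route from (2,5): left 1 to (2,4), down 1 to (3,4), left 2 to (3,2), up 1 to (2,2), right 1 to (2,3), up 1 to (1,3), left 2 to (1,1), down 2 to (3,1) — 11 moves in all.
Check: order respected (1 at step 2, 2 at step 5, 3 at step 6).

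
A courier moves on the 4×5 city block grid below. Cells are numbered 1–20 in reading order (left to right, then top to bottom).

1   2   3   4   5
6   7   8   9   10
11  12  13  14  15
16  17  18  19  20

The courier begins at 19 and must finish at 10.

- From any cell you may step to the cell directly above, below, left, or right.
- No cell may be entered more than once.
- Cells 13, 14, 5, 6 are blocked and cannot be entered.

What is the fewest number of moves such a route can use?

3

The Manhattan distance from 19 to 10 is |4−2| + |4−5| = 3, so at least 3 moves are needed.
A route of 3 moves achieves this: 19 → 20 → 15 → 10.
Since 3 matches the lower bound, it is optimal.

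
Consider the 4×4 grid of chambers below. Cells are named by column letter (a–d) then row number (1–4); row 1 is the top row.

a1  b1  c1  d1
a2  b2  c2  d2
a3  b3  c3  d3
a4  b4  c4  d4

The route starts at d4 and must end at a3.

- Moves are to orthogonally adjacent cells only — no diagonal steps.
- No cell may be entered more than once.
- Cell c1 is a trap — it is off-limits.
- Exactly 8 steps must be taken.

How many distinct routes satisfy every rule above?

17

Need simple routes of exactly 8 moves from d4 to a3 (Manhattan distance 4, so 2 moves are spent on a detour and 2 undoing it).
Branch systematically from the start, pruning whenever the remaining move budget drops below the Manhattan distance to a3 or differs from it in parity. Grouping the completions by first move — via d3: 10; via c4: 7 — and summing: 10 + 7 = 17.
That gives 17 routes.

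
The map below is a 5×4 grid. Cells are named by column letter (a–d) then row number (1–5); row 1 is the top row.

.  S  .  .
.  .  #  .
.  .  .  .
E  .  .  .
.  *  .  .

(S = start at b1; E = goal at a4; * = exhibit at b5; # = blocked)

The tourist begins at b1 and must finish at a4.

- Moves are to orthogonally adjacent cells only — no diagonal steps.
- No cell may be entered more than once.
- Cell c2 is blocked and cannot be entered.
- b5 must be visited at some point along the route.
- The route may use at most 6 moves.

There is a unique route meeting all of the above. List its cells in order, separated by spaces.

b1 b2 b3 b4 b5 a5 a4

The 6-move cap with required stops at b5 leaves no slack for detours.
Route from b1: 4× down (reaching b5), left to a5, up to a4 — 6 moves in all.
Check: all required cells visited; 6 ≤ 6 moves.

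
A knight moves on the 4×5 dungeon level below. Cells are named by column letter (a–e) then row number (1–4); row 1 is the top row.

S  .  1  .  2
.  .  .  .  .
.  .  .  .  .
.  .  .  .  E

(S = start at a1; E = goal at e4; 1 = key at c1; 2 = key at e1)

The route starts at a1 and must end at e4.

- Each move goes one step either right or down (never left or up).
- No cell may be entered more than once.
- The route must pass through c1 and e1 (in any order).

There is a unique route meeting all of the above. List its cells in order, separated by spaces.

Moves only go right or down, so the column and row indices never decrease.
Route from a1: 4× right (reaching e1), 3× down (reaching e4) — 7 moves in all.
Check: all required cells visited.

a1 b1 c1 d1 e1 e2 e3 e4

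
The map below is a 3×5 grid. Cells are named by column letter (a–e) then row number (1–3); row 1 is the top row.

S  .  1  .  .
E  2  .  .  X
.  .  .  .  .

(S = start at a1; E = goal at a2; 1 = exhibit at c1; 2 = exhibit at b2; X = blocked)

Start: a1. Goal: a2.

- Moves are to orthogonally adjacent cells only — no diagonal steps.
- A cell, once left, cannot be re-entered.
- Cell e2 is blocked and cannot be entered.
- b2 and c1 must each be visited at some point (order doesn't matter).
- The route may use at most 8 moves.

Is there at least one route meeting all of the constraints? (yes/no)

yes

One route that works: a1 → b1 → c1 → c2 → b2 → a2.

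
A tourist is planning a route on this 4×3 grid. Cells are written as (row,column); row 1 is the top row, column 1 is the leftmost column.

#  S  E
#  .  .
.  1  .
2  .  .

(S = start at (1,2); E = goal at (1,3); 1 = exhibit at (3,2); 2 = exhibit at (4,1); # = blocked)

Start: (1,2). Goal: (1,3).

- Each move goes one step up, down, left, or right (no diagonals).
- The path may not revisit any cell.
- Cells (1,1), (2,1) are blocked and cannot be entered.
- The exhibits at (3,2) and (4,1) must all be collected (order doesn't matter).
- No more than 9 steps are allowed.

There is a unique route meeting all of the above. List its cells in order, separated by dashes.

Any route must reach (3,2) and (4,1) and still end at (1,3) within 9 moves, so the order of the required stops is forced.
Route from (1,2): down 2 to (3,2), left 1 to (3,1), down 1 to (4,1), right 2 to (4,3), up 3 to (1,3) — 9 moves in all.
Check: all required cells visited; 9 ≤ 9 moves.

(1,2) - (2,2) - (3,2) - (3,1) - (4,1) - (4,2) - (4,3) - (3,3) - (2,3) - (1,3)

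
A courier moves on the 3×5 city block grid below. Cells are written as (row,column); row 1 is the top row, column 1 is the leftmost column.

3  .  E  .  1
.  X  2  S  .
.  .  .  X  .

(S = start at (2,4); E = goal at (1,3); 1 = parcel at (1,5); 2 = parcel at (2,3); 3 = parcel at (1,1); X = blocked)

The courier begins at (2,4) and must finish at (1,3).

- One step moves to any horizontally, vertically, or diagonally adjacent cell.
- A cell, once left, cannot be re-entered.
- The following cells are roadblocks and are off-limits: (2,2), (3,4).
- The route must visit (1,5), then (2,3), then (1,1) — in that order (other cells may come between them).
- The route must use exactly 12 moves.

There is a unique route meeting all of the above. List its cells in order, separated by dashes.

(2,4) - (3,5) - (2,5) - (1,5) - (1,4) - (2,3) - (3,3) - (3,2) - (3,1) - (2,1) - (1,1) - (1,2) - (1,3)

The waypoints must appear in the order (1,5), (2,3), (1,1), with no cell reused.
Route from (2,4): down-right 1 to (3,5), up 2 to (1,5), left 1 to (1,4), down-left 1 to (2,3), down 1 to (3,3), left 2 to (3,1), up 2 to (1,1), right 2 to (1,3) — 12 moves in all.
Check: order respected (1 at step 3, 2 at step 5, 3 at step 10); 12 moves as required.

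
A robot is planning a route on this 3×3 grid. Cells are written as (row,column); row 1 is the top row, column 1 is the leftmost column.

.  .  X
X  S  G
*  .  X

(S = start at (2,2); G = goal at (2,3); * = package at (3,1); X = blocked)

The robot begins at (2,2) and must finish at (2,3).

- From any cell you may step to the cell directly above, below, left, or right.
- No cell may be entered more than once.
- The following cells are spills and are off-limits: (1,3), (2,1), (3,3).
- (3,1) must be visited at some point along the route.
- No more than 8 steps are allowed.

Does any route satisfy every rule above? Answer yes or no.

(3,1) must be visited but has only one open neighbour ((3,2)), and it is neither the start nor the goal — the route would have to enter and leave through (3,2), re-entering it.

no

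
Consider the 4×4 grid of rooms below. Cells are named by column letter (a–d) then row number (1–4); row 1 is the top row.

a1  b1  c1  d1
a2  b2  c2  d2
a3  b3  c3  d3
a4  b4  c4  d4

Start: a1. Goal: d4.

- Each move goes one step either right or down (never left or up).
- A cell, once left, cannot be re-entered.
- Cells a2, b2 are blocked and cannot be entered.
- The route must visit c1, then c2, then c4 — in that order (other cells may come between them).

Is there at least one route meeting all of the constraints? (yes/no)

One route that works: a1 → b1 → c1 → c2 → c3 → c4 → d4.

yes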